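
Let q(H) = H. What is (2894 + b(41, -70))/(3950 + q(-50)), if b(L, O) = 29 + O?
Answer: 951/1300 ≈ 0.73154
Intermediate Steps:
(2894 + b(41, -70))/(3950 + q(-50)) = (2894 + (29 - 70))/(3950 - 50) = (2894 - 41)/3900 = 2853*(1/3900) = 951/1300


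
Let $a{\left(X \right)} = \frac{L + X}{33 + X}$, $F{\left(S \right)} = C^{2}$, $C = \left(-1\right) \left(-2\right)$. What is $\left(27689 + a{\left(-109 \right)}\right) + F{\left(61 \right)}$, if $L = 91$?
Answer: $\frac{1052343}{38} \approx 27693.0$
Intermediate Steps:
$C = 2$
$F{\left(S \right)} = 4$ ($F{\left(S \right)} = 2^{2} = 4$)
$a{\left(X \right)} = \frac{91 + X}{33 + X}$
$\left(27689 + a{\left(-109 \right)}\right) + F{\left(61 \right)} = \left(27689 + \frac{91 - 109}{33 - 109}\right) + 4 = \left(27689 + \frac{1}{-76} \left(-18\right)\right) + 4 = \left(27689 - - \frac{9}{38}\right) + 4 = \left(27689 + \frac{9}{38}\right) + 4 = \frac{1052191}{38} + 4 = \frac{1052343}{38}$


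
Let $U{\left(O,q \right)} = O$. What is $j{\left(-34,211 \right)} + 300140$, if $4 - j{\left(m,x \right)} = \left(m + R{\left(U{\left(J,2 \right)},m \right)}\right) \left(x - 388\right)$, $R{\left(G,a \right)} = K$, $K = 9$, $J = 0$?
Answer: $295719$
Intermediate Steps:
$R{\left(G,a \right)} = 9$
$j{\left(m,x \right)} = 4 - \left(-388 + x\right) \left(9 + m\right)$ ($j{\left(m,x \right)} = 4 - \left(m + 9\right) \left(x - 388\right) = 4 - \left(9 + m\right) \left(-388 + x\right) = 4 - \left(-388 + x\right) \left(9 + m\right)$)
$j{\left(-34,211 \right)} + 300140 = \left(3496 - 1899 + 388 \left(-34\right) - \left(-34\right) 211\right) + 300140 = \left(3496 - 1899 - 13192 + 7174\right) + 300140 = -4421 + 300140 = 295719$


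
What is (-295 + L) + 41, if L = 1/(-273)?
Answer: -69343/273 ≈ -254.00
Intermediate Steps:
L = -1/273 ≈ -0.0036630
(-295 + L) + 41 = (-295 - 1/273) + 41 = -80536/273 + 41 = -69343/273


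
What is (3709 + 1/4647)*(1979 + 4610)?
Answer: 113566185436/4647 ≈ 2.4439e+7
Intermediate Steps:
(3709 + 1/4647)*(1979 + 4610) = (3709 + 1/4647)*6589 = (17235724/4647)*6589 = 113566185436/4647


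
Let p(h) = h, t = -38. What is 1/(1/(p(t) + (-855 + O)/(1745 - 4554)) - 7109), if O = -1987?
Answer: -103900/738627909 ≈ -0.00014067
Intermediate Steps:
1/(1/(p(t) + (-855 + O)/(1745 - 4554)) - 7109) = 1/(1/(-38 + (-855 - 1987)/(1745 - 4554)) - 7109) = 1/(1/(-38 - 2842/(-2809)) - 7109) = 1/(1/(-38 - 2842*(-1/2809)) - 7109) = 1/(1/(-38 + 2842/2809) - 7109) = 1/(1/(-103900/2809) - 7109) = 1/(-2809/103900 - 7109) = 1/(-738627909/103900) = -103900/738627909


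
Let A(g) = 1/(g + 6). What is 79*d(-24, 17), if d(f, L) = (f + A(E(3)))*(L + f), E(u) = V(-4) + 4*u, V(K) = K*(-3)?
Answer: 397607/30 ≈ 13254.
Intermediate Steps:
V(K) = -3*K
E(u) = 12 + 4*u (E(u) = -3*(-4) + 4*u = 12 + 4*u)
A(g) = 1/(6 + g)
d(f, L) = (1/30 + f)*(L + f) (d(f, L) = (f + 1/(6 + (12 + 4*3)))*(L + f) = (f + 1/(6 + (12 + 12)))*(L + f) = (f + 1/(6 + 24))*(L + f) = (f + 1/30)*(L + f) = (1/30 + f)*(L + f))
79*d(-24, 17) = 79*((-24)² + (1/30)*17 + (1/30)*(-24) + 17*(-24)) = 79*(576 + 17/30 - ⅘ - 408) = 79*(5033/30) = 397607/30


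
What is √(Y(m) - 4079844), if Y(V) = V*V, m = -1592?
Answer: 2*I*√386345 ≈ 1243.1*I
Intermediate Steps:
Y(V) = V²
√(Y(m) - 4079844) = √((-1592)² - 4079844) = √(2534464 - 4079844) = √(-1545380) = 2*I*√386345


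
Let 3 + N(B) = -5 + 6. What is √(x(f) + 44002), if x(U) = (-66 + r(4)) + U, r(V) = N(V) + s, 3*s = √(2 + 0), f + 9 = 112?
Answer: √(396333 + 3*√2)/3 ≈ 209.85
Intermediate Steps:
f = 103 (f = -9 + 112 = 103)
s = √2/3 (s = √(2 + 0)/3 = √2/3 ≈ 0.47140)
N(B) = -2 (N(B) = -3 + (-5 + 6) = -3 + 1 = -2)
r(V) = -2 + √2/3
x(U) = -68 + U + √2/3 (x(U) = (-66 + (-2 + √2/3)) + U = (-68 + √2/3) + U = -68 + U + √2/3)
√(x(f) + 44002) = √((-68 + 103 + √2/3) + 44002) = √((35 + √2/3) + 44002) = √(44037 + √2/3)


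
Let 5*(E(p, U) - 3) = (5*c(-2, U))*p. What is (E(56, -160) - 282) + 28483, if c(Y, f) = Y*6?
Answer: 27532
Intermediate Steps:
c(Y, f) = 6*Y
E(p, U) = 3 - 12*p (E(p, U) = 3 + ((5*(6*(-2)))*p)/5 = 3 + ((5*(-12))*p)/5 = 3 + (-60*p)/5 = 3 - 12*p)
(E(56, -160) - 282) + 28483 = ((3 - 12*56) - 282) + 28483 = ((3 - 672) - 282) + 28483 = (-669 - 282) + 28483 = -951 + 28483 = 27532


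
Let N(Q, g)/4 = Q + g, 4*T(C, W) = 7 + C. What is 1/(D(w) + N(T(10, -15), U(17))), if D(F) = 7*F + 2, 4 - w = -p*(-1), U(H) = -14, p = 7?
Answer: -1/58 ≈ -0.017241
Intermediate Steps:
T(C, W) = 7/4 + C/4 (T(C, W) = (7 + C)/4 = 7/4 + C/4)
N(Q, g) = 4*Q + 4*g (N(Q, g) = 4*(Q + g) = 4*Q + 4*g)
w = -3 (w = 4 - (-1*7)*(-1) = 4 - (-7)*(-1) = 4 - 1*7 = 4 - 7 = -3)
D(F) = 2 + 7*F
1/(D(w) + N(T(10, -15), U(17))) = 1/((2 + 7*(-3)) + (4*(7/4 + (1/4)*10) + 4*(-14))) = 1/((2 - 21) + (4*(7/4 + 5/2) - 56)) = 1/(-19 + (4*(17/4) - 56)) = 1/(-19 + (17 - 56)) = 1/(-19 - 39) = 1/(-58) = -1/58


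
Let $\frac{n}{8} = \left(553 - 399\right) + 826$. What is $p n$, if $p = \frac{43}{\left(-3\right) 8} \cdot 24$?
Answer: $-337120$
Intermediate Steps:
$n = 7840$ ($n = 8 \left(\left(553 - 399\right) + 826\right) = 8 \left(154 + 826\right) = 8 \cdot 980 = 7840$)
$p = -43$ ($p = \frac{43}{-24} \cdot 24 = 43 \left(- \frac{1}{24}\right) 24 = \left(- \frac{43}{24}\right) 24 = -43$)
$p n = \left(-43\right) 7840 = -337120$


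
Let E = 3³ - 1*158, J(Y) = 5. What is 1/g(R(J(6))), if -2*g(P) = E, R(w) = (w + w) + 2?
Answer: 2/131 ≈ 0.015267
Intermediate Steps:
E = -131 (E = 27 - 158 = -131)
R(w) = 2 + 2*w (R(w) = 2*w + 2 = 2 + 2*w)
g(P) = 131/2 (g(P) = -½*(-131) = 131/2)
1/g(R(J(6))) = 1/(131/2) = 2/131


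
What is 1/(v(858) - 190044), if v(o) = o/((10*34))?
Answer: -170/32307051 ≈ -5.2620e-6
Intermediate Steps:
v(o) = o/340
1/(v(858) - 190044) = 1/((1/340)*858 - 190044) = 1/(429/170 - 190044) = 1/(-32307051/170) = -170/32307051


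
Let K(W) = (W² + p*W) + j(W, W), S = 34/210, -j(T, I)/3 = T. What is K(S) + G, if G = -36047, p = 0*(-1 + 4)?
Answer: -397423241/11025 ≈ -36047.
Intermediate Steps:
j(T, I) = -3*T
p = 0 (p = 0*3 = 0)
S = 17/105 (S = 34*(1/210) = 17/105 ≈ 0.16190)
K(W) = W² - 3*W (K(W) = (W² + 0*W) - 3*W = (W² + 0) - 3*W = W² - 3*W)
K(S) + G = 17*(-3 + 17/105)/105 - 36047 = (17/105)*(-298/105) - 36047 = -5066/11025 - 36047 = -397423241/11025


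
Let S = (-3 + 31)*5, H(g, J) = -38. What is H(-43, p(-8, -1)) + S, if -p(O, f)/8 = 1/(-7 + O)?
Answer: 102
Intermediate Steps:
p(O, f) = -8/(-7 + O)
S = 140 (S = 28*5 = 140)
H(-43, p(-8, -1)) + S = -38 + 140 = 102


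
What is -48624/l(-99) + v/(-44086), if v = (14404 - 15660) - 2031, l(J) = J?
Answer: 714654359/1454838 ≈ 491.23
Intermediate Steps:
v = -3287 (v = -1256 - 2031 = -3287)
-48624/l(-99) + v/(-44086) = -48624/(-99) - 3287/(-44086) = -48624*(-1/99) - 3287*(-1/44086) = 16208/33 + 3287/44086 = 714654359/1454838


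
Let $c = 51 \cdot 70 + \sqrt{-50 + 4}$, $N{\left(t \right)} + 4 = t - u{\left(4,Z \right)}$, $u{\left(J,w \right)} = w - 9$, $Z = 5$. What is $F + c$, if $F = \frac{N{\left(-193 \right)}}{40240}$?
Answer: $\frac{143656607}{40240} + i \sqrt{46} \approx 3570.0 + 6.7823 i$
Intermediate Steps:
$u{\left(J,w \right)} = -9 + w$
$N{\left(t \right)} = t$ ($N{\left(t \right)} = -4 + \left(t - \left(-9 + 5\right)\right) = -4 + \left(t - -4\right) = -4 + \left(t + 4\right) = -4 + \left(4 + t\right) = t$)
$c = 3570 + i \sqrt{46}$ ($c = 3570 + \sqrt{-46} = 3570 + i \sqrt{46} \approx 3570.0 + 6.7823 i$)
$F = - \frac{193}{40240} \approx -0.0047962$
$F + c = - \frac{193}{40240} + \left(3570 + i \sqrt{46}\right) = \frac{143656607}{40240} + i \sqrt{46}$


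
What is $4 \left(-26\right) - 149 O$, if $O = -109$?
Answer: $16137$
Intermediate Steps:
$4 \left(-26\right) - 149 O = 4 \left(-26\right) - -16241 = -104 + 16241 = 16137$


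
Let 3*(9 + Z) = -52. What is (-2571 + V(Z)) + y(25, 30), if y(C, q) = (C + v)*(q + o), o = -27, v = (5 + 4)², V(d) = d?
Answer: -6838/3 ≈ -2279.3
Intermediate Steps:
Z = -79/3 (Z = -9 + (⅓)*(-52) = -9 - 52/3 = -79/3 ≈ -26.333)
v = 81 (v = 9² = 81)
y(C, q) = (-27 + q)*(81 + C) (y(C, q) = (C + 81)*(q - 27) = (81 + C)*(-27 + q) = (-27 + q)*(81 + C))
(-2571 + V(Z)) + y(25, 30) = (-2571 - 79/3) + (-2187 - 27*25 + 81*30 + 25*30) = -7792/3 + (-2187 - 675 + 2430 + 750) = -7792/3 + 318 = -6838/3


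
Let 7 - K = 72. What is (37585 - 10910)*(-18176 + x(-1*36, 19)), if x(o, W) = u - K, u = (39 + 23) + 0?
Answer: -481457075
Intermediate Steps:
K = -65 (K = 7 - 1*72 = 7 - 72 = -65)
u = 62 (u = 62 + 0 = 62)
x(o, W) = 127 (x(o, W) = 62 - 1*(-65) = 62 + 65 = 127)
(37585 - 10910)*(-18176 + x(-1*36, 19)) = (37585 - 10910)*(-18176 + 127) = 26675*(-18049) = -481457075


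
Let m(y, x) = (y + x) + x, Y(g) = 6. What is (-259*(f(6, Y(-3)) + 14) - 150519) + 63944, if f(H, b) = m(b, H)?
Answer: -94863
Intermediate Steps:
m(y, x) = y + 2*x (m(y, x) = (x + y) + x = y + 2*x)
f(H, b) = b + 2*H
(-259*(f(6, Y(-3)) + 14) - 150519) + 63944 = (-259*((6 + 2*6) + 14) - 150519) + 63944 = (-259*((6 + 12) + 14) - 150519) + 63944 = (-259*(18 + 14) - 150519) + 63944 = (-259*32 - 150519) + 63944 = (-8288 - 150519) + 63944 = -158807 + 63944 = -94863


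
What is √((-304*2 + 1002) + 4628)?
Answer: 9*√62 ≈ 70.866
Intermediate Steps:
√((-304*2 + 1002) + 4628) = √((-608 + 1002) + 4628) = √(394 + 4628) = √5022 = 9*√62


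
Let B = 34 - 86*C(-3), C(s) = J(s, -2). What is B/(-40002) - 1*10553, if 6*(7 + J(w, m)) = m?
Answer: -633212656/60003 ≈ -10553.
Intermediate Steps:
J(w, m) = -7 + m/6
C(s) = -22/3 (C(s) = -7 + (1/6)*(-2) = -7 - 1/3 = -22/3)
B = 1994/3 (B = 34 - 86*(-22/3) = 34 + 1892/3 = 1994/3 ≈ 664.67)
B/(-40002) - 1*10553 = (1994/3)/(-40002) - 1*10553 = (1994/3)*(-1/40002) - 10553 = -997/60003 - 10553 = -633212656/60003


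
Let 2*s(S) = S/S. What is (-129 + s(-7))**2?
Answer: 66049/4 ≈ 16512.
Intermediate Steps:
s(S) = 1/2 (s(S) = (S/S)/2 = (1/2)*1 = 1/2)
(-129 + s(-7))**2 = (-129 + 1/2)**2 = (-257/2)**2 = 66049/4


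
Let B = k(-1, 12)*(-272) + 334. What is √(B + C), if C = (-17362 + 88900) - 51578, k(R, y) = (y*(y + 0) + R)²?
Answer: I*√5541834 ≈ 2354.1*I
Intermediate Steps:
k(R, y) = (R + y²)² (k(R, y) = (y*y + R)² = (y² + R)² = (R + y²)²)
B = -5561794 (B = (-1 + 12²)²*(-272) + 334 = (-1 + 144)²*(-272) + 334 = 143²*(-272) + 334 = 20449*(-272) + 334 = -5562128 + 334 = -5561794)
C = 19960 (C = 71538 - 51578 = 19960)
√(B + C) = √(-5561794 + 19960) = √(-5541834) = I*√5541834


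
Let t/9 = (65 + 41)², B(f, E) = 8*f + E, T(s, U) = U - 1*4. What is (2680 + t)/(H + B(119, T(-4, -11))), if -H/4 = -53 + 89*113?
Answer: -103804/39079 ≈ -2.6563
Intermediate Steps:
T(s, U) = -4 + U (T(s, U) = U - 4 = -4 + U)
B(f, E) = E + 8*f
t = 101124 (t = 9*(65 + 41)² = 9*106² = 9*11236 = 101124)
H = -40016 (H = -4*(-53 + 89*113) = -4*(-53 + 10057) = -4*10004 = -40016)
(2680 + t)/(H + B(119, T(-4, -11))) = (2680 + 101124)/(-40016 + ((-4 - 11) + 8*119)) = 103804/(-40016 + (-15 + 952)) = 103804/(-40016 + 937) = 103804/(-39079) = 103804*(-1/39079) = -103804/39079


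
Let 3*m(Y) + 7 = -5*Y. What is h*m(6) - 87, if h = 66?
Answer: -901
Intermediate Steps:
m(Y) = -7/3 - 5*Y/3 (m(Y) = -7/3 + (-5*Y)/3 = -7/3 - 5*Y/3)
h*m(6) - 87 = 66*(-7/3 - 5/3*6) - 87 = 66*(-7/3 - 10) - 87 = 66*(-37/3) - 87 = -814 - 87 = -901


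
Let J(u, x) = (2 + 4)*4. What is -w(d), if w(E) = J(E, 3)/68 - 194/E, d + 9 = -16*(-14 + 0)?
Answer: 2008/3655 ≈ 0.54938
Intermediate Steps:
d = 215 (d = -9 - 16*(-14 + 0) = -9 - 16*(-14) = -9 + 224 = 215)
J(u, x) = 24 (J(u, x) = 6*4 = 24)
w(E) = 6/17 - 194/E (w(E) = 24/68 - 194/E = 24*(1/68) - 194/E = 6/17 - 194/E)
-w(d) = -(6/17 - 194/215) = -1*(-2008/3655) = 2008/3655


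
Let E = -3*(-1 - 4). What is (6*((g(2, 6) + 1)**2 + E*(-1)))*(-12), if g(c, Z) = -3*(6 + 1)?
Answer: -27720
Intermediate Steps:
E = 15 (E = -3*(-5) = 15)
g(c, Z) = -21 (g(c, Z) = -3*7 = -21)
(6*((g(2, 6) + 1)**2 + E*(-1)))*(-12) = (6*((-21 + 1)**2 + 15*(-1)))*(-12) = (6*((-20)**2 - 15))*(-12) = (6*(400 - 15))*(-12) = (6*385)*(-12) = 2310*(-12) = -27720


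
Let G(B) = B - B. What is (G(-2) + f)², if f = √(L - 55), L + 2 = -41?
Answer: -98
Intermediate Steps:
L = -43 (L = -2 - 41 = -43)
G(B) = 0
f = 7*I*√2 (f = √(-43 - 55) = √(-98) = 7*I*√2 ≈ 9.8995*I)
(G(-2) + f)² = (0 + 7*I*√2)² = (7*I*√2)² = -98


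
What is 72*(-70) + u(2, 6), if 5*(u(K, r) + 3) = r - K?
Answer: -25211/5 ≈ -5042.2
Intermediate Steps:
u(K, r) = -3 - K/5 + r/5 (u(K, r) = -3 + (r - K)/5 = -3 + (-K/5 + r/5) = -3 - K/5 + r/5)
72*(-70) + u(2, 6) = 72*(-70) + (-3 - ⅕*2 + (⅕)*6) = -5040 + (-3 - ⅖ + 6/5) = -5040 - 11/5 = -25211/5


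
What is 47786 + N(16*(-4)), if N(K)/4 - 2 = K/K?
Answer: 47798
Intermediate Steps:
N(K) = 12 (N(K) = 8 + 4*(K/K) = 8 + 4*1 = 8 + 4 = 12)
47786 + N(16*(-4)) = 47786 + 12 = 47798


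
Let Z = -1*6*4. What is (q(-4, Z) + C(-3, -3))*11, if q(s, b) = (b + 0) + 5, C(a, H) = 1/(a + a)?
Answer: -1265/6 ≈ -210.83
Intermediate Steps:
C(a, H) = 1/(2*a)
Z = -24 (Z = -6*4 = -24)
q(s, b) = 5 + b (q(s, b) = b + 5 = 5 + b)
(q(-4, Z) + C(-3, -3))*11 = ((5 - 24) + (½)/(-3))*11 = (-19 + (½)*(-⅓))*11 = (-19 - ⅙)*11 = -115/6*11 = -1265/6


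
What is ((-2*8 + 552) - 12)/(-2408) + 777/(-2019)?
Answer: -244081/405146 ≈ -0.60245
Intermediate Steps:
((-2*8 + 552) - 12)/(-2408) + 777/(-2019) = ((-16 + 552) - 12)*(-1/2408) + 777*(-1/2019) = (536 - 12)*(-1/2408) - 259/673 = 524*(-1/2408) - 259/673 = -131/602 - 259/673 = -244081/405146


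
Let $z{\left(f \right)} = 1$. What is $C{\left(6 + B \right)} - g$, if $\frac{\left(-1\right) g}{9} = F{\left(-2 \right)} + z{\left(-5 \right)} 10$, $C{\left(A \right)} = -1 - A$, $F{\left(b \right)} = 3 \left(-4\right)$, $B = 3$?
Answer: $-28$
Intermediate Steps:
$F{\left(b \right)} = -12$
$g = 18$ ($g = - 9 \left(-12 + 1 \cdot 10\right) = - 9 \left(-12 + 10\right) = \left(-9\right) \left(-2\right) = 18$)
$C{\left(6 + B \right)} - g = \left(-1 - \left(6 + 3\right)\right) - 18 = \left(-1 - 9\right) - 18 = -10 - 18 = -28$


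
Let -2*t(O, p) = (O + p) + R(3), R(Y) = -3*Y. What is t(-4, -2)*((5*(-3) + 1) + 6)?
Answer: -60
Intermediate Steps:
t(O, p) = 9/2 - O/2 - p/2 (t(O, p) = -((O + p) - 3*3)/2 = -((O + p) - 9)/2 = -(-9 + O + p)/2 = 9/2 - O/2 - p/2)
t(-4, -2)*((5*(-3) + 1) + 6) = (9/2 - ½*(-4) - ½*(-2))*((5*(-3) + 1) + 6) = (9/2 + 2 + 1)*((-15 + 1) + 6) = 15*(-14 + 6)/2 = (15/2)*(-8) = -60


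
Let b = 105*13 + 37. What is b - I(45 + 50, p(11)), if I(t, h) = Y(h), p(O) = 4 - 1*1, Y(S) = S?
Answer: 1399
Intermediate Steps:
p(O) = 3 (p(O) = 4 - 1 = 3)
b = 1402 (b = 1365 + 37 = 1402)
I(t, h) = h
b - I(45 + 50, p(11)) = 1402 - 1*3 = 1402 - 3 = 1399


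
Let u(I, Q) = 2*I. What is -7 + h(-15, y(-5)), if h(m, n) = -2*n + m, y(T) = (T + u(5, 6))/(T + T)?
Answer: -21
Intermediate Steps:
y(T) = (10 + T)/(2*T) (y(T) = (T + 2*5)/(T + T) = (T + 10)/((2*T)) = (10 + T)*(1/(2*T)) = (10 + T)/(2*T))
h(m, n) = m - 2*n
-7 + h(-15, y(-5)) = -7 + (-15 - (10 - 5)/(-5)) = -7 + (-15 - (-1)*5/5) = -7 + (-15 - 2*(-½)) = -7 + (-15 + 1) = -7 - 14 = -21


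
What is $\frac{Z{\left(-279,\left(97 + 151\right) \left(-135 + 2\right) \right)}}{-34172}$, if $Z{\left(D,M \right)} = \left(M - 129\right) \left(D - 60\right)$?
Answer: $- \frac{11225307}{34172} \approx -328.49$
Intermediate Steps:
$Z{\left(D,M \right)} = \left(-129 + M\right) \left(-60 + D\right)$
$\frac{Z{\left(-279,\left(97 + 151\right) \left(-135 + 2\right) \right)}}{-34172} = \frac{7740 - -35991 - 60 \left(97 + 151\right) \left(-135 + 2\right) - 279 \left(97 + 151\right) \left(-135 + 2\right)}{-34172} = \left(7740 + 35991 - 60 \cdot 248 \left(-133\right) - 279 \cdot 248 \left(-133\right)\right) \left(- \frac{1}{34172}\right) = \left(7740 + 35991 - -1979040 - -9202536\right) \left(- \frac{1}{34172}\right) = \left(7740 + 35991 + 1979040 + 9202536\right) \left(- \frac{1}{34172}\right) = 11225307 \left(- \frac{1}{34172}\right) = - \frac{11225307}{34172}$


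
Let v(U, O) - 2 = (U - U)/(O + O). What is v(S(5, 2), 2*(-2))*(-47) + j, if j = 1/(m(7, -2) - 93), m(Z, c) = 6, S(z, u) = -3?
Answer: -8179/87 ≈ -94.011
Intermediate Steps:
v(U, O) = 2 (v(U, O) = 2 + (U - U)/(O + O) = 2 + 0/((2*O)) = 2 + 0*(1/(2*O)) = 2 + 0 = 2)
j = -1/87 (j = 1/(6 - 93) = 1/(-87) = -1/87 ≈ -0.011494)
v(S(5, 2), 2*(-2))*(-47) + j = 2*(-47) - 1/87 = -94 - 1/87 = -8179/87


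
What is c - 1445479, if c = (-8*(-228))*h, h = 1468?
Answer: 1232153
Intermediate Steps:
c = 2677632 (c = -8*(-228)*1468 = 1824*1468 = 2677632)
c - 1445479 = 2677632 - 1445479 = 1232153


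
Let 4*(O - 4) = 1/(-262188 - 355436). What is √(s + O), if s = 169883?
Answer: √64804994000958106/617624 ≈ 412.17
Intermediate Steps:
O = 9881983/2470496 (O = 4 + 1/(4*(-262188 - 355436)) = 4 + (¼)/(-617624) = 4 + (¼)*(-1/617624) = 4 - 1/2470496 = 9881983/2470496 ≈ 4.0000)
√(s + O) = √(169883 + 9881983/2470496) = √(419705153951/2470496) = √64804994000958106/617624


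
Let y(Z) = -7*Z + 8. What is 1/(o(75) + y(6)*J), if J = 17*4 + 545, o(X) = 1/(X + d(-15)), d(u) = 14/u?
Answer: -1111/23155447 ≈ -4.7980e-5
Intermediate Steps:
y(Z) = 8 - 7*Z
o(X) = 1/(-14/15 + X) (o(X) = 1/(X + 14/(-15)) = 1/(X + 14*(-1/15)) = 1/(X - 14/15) = 1/(-14/15 + X))
J = 613 (J = 68 + 545 = 613)
1/(o(75) + y(6)*J) = 1/(15/(-14 + 15*75) + (8 - 7*6)*613) = 1/(15/(-14 + 1125) + (8 - 42)*613) = 1/(15/1111 - 34*613) = 1/(15*(1/1111) - 20842) = 1/(15/1111 - 20842) = 1/(-23155447/1111) = -1111/23155447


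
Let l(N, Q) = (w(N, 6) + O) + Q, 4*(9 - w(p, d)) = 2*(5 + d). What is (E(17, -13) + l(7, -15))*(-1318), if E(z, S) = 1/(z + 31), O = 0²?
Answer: 363109/24 ≈ 15130.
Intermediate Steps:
O = 0
w(p, d) = 13/2 - d/2 (w(p, d) = 9 - (5 + d)/2 = 9 - (10 + 2*d)/4 = 9 + (-5/2 - d/2) = 13/2 - d/2)
E(z, S) = 1/(31 + z)
l(N, Q) = 7/2 + Q (l(N, Q) = ((13/2 - ½*6) + 0) + Q = ((13/2 - 3) + 0) + Q = (7/2 + 0) + Q = 7/2 + Q)
(E(17, -13) + l(7, -15))*(-1318) = (1/(31 + 17) + (7/2 - 15))*(-1318) = (1/48 - 23/2)*(-1318) = -551/48*(-1318) = 363109/24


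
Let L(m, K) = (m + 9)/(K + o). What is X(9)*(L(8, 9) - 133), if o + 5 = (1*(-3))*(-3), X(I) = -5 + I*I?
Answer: -130112/13 ≈ -10009.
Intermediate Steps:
X(I) = -5 + I²
o = 4 (o = -5 + (1*(-3))*(-3) = -5 - 3*(-3) = -5 + 9 = 4)
L(m, K) = (9 + m)/(4 + K) (L(m, K) = (m + 9)/(K + 4) = (9 + m)/(4 + K))
X(9)*(L(8, 9) - 133) = (-5 + 9²)*((9 + 8)/(4 + 9) - 133) = (-5 + 81)*(17/13 - 133) = 76*((1/13)*17 - 133) = 76*(17/13 - 133) = 76*(-1712/13) = -130112/13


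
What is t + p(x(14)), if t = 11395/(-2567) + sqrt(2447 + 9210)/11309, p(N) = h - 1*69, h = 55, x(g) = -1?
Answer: -47333/2567 + sqrt(11657)/11309 ≈ -18.429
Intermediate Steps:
p(N) = -14 (p(N) = 55 - 1*69 = 55 - 69 = -14)
t = -11395/2567 + sqrt(11657)/11309 (t = 11395*(-1/2567) + sqrt(11657)*(1/11309) = -11395/2567 + sqrt(11657)/11309 ≈ -4.4295)
t + p(x(14)) = (-11395/2567 + sqrt(11657)/11309) - 14 = -47333/2567 + sqrt(11657)/11309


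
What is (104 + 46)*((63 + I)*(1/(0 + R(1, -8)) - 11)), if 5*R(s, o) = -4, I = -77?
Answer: 25725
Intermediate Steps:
R(s, o) = -4/5 (R(s, o) = (1/5)*(-4) = -4/5)
(104 + 46)*((63 + I)*(1/(0 + R(1, -8)) - 11)) = (104 + 46)*((63 - 77)*(1/(0 - 4/5) - 11)) = 150*(-14*(1/(-4/5) - 11)) = 150*(-14*(-5/4 - 11)) = 150*(-14*(-49/4)) = 150*(343/2) = 25725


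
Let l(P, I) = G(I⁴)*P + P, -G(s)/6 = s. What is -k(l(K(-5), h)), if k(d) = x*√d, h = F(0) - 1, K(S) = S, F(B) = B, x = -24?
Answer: 120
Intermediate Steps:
G(s) = -6*s
h = -1 (h = 0 - 1 = -1)
l(P, I) = P - 6*P*I⁴ (l(P, I) = (-6*I⁴)*P + P = -6*P*I⁴ + P = P - 6*P*I⁴)
k(d) = -24*√d
-k(l(K(-5), h)) = -(-24)*√(-5*(1 - 6*(-1)⁴)) = -(-24)*√(-5*(1 - 6*1)) = -(-24)*√(-5*(1 - 6)) = -(-24)*√(-5*(-5)) = -(-24)*√25 = -(-24)*5 = -1*(-120) = 120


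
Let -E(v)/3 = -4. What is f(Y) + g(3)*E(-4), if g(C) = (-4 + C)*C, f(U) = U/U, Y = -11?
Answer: -35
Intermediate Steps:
E(v) = 12 (E(v) = -3*(-4) = 12)
f(U) = 1
g(C) = C*(-4 + C)
f(Y) + g(3)*E(-4) = 1 + (3*(-4 + 3))*12 = 1 + (3*(-1))*12 = 1 - 3*12 = 1 - 36 = -35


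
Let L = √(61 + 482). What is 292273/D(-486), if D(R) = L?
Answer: 292273*√543/543 ≈ 12543.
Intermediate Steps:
L = √543 ≈ 23.302
D(R) = √543
292273/D(-486) = 292273/(√543) = 292273*(√543/543) = 292273*√543/543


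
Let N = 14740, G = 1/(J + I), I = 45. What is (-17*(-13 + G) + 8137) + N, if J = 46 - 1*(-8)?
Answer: 2286685/99 ≈ 23098.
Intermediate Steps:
J = 54 (J = 46 + 8 = 54)
G = 1/99 (G = 1/(54 + 45) = 1/99 ≈ 0.010101)
(-17*(-13 + G) + 8137) + N = (-17*(-13 + 1/99) + 8137) + 14740 = (-17*(-1286/99) + 8137) + 14740 = (21862/99 + 8137) + 14740 = 827425/99 + 14740 = 2286685/99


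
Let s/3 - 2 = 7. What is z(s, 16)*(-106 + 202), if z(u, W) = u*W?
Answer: 41472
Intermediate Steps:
s = 27 (s = 6 + 3*7 = 6 + 21 = 27)
z(u, W) = W*u
z(s, 16)*(-106 + 202) = (16*27)*(-106 + 202) = 432*96 = 41472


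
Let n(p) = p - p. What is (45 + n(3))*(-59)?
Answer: -2655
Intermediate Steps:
n(p) = 0
(45 + n(3))*(-59) = (45 + 0)*(-59) = 45*(-59) = -2655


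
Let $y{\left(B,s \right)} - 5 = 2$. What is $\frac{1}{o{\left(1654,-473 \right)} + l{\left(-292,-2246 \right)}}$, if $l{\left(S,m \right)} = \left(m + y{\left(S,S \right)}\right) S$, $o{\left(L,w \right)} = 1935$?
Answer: $\frac{1}{655723} \approx 1.525 \cdot 10^{-6}$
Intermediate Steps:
$y{\left(B,s \right)} = 7$ ($y{\left(B,s \right)} = 5 + 2 = 7$)
$l{\left(S,m \right)} = S \left(7 + m\right)$ ($l{\left(S,m \right)} = \left(m + 7\right) S = \left(7 + m\right) S = S \left(7 + m\right)$)
$\frac{1}{o{\left(1654,-473 \right)} + l{\left(-292,-2246 \right)}} = \frac{1}{1935 - 292 \left(7 - 2246\right)} = \frac{1}{1935 - -653788} = \frac{1}{1935 + 653788} = \frac{1}{655723}$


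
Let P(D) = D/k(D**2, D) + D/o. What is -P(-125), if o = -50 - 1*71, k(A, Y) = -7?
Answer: -16000/847 ≈ -18.890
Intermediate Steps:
o = -121 (o = -50 - 71 = -121)
P(D) = -128*D/847 (P(D) = D/(-7) + D/(-121) = D*(-1/7) + D*(-1/121) = -D/7 - D/121 = -128*D/847)
-P(-125) = -(-128)*(-125)/847 = -1*16000/847 = -16000/847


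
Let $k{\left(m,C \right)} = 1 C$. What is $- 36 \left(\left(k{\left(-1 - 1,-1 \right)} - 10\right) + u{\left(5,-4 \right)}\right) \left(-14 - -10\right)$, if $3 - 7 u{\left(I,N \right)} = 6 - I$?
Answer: $- \frac{10800}{7} \approx -1542.9$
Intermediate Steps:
$k{\left(m,C \right)} = C$
$u{\left(I,N \right)} = - \frac{3}{7} + \frac{I}{7}$ ($u{\left(I,N \right)} = \frac{3}{7} - \frac{6 - I}{7} = \frac{3}{7} + \left(- \frac{6}{7} + \frac{I}{7}\right) = - \frac{3}{7} + \frac{I}{7}$)
$- 36 \left(\left(k{\left(-1 - 1,-1 \right)} - 10\right) + u{\left(5,-4 \right)}\right) \left(-14 - -10\right) = - 36 \left(\left(-1 - 10\right) + \left(- \frac{3}{7} + \frac{1}{7} \cdot 5\right)\right) \left(-14 - -10\right) = - 36 \left(-11 + \left(- \frac{3}{7} + \frac{5}{7}\right)\right) \left(-14 + 10\right) = - 36 \left(-11 + \frac{2}{7}\right) \left(-4\right) = \left(-36\right) \left(- \frac{75}{7}\right) \left(-4\right) = \frac{2700}{7} \left(-4\right) = - \frac{10800}{7}$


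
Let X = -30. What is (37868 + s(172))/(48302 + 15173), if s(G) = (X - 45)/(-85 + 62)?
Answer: 871039/1459925 ≈ 0.59663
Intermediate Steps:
s(G) = 75/23 (s(G) = (-30 - 45)/(-85 + 62) = -75/(-23) = -75*(-1/23) = 75/23)
(37868 + s(172))/(48302 + 15173) = (37868 + 75/23)/(48302 + 15173) = (871039/23)/63475 = (871039/23)*(1/63475) = 871039/1459925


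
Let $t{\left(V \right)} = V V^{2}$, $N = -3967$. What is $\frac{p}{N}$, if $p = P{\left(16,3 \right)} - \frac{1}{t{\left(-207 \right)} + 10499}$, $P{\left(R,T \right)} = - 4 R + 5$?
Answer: $\frac{522695395}{35144620948} \approx 0.014873$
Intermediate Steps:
$t{\left(V \right)} = V^{3}$
$P{\left(R,T \right)} = 5 - 4 R$
$p = - \frac{522695395}{8859244}$ ($p = \left(5 - 64\right) - \frac{1}{\left(-207\right)^{3} + 10499} = \left(5 - 64\right) - \frac{1}{-8869743 + 10499} = -59 - \frac{1}{-8859244} = -59 - - \frac{1}{8859244} = -59 + \frac{1}{8859244} = - \frac{522695395}{8859244} \approx -59.0$)
$\frac{p}{N} = - \frac{522695395}{8859244 \left(-3967\right)} = \left(- \frac{522695395}{8859244}\right) \left(- \frac{1}{3967}\right) = \frac{522695395}{35144620948}$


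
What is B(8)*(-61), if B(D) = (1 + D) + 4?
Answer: -793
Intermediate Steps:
B(D) = 5 + D
B(8)*(-61) = (5 + 8)*(-61) = 13*(-61) = -793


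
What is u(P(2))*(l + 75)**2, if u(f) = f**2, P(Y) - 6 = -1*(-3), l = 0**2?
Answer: 455625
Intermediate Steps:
l = 0
P(Y) = 9 (P(Y) = 6 - 1*(-3) = 6 + 3 = 9)
u(P(2))*(l + 75)**2 = 9**2*(0 + 75)**2 = 81*75**2 = 81*5625 = 455625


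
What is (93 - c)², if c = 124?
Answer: 961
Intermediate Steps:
(93 - c)² = (93 - 1*124)² = (93 - 124)² = (-31)² = 961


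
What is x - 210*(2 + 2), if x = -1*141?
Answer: -981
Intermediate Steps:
x = -141
x - 210*(2 + 2) = -141 - 210*(2 + 2) = -141 - 210*4 = -141 - 35*24 = -141 - 840 = -981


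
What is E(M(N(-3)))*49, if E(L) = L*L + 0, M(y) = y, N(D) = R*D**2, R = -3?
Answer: 35721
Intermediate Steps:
N(D) = -3*D**2
E(L) = L**2 (E(L) = L**2 + 0 = L**2)
E(M(N(-3)))*49 = (-3*(-3)**2)**2*49 = (-3*9)**2*49 = (-27)**2*49 = 729*49 = 35721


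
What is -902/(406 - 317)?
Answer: -902/89 ≈ -10.135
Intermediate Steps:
-902/(406 - 317) = -902/89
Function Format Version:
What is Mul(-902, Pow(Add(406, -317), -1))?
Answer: Rational(-902, 89) ≈ -10.135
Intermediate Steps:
Mul(-902, Pow(Add(406, -317), -1)) = Mul(-902, Pow(89, -1)) = Mul(-902, Rational(1, 89)) = Rational(-902, 89)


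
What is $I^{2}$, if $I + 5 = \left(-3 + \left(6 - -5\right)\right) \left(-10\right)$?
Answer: $7225$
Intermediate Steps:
$I = -85$ ($I = -5 + \left(-3 + \left(6 - -5\right)\right) \left(-10\right) = -5 + \left(-3 + \left(6 + 5\right)\right) \left(-10\right) = -5 + \left(-3 + 11\right) \left(-10\right) = -5 + 8 \left(-10\right) = -5 - 80 = -85$)
$I^{2} = \left(-85\right)^{2} = 7225$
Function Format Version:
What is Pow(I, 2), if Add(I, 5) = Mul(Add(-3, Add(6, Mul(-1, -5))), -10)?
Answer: 7225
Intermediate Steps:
I = -85 (I = Add(-5, Mul(Add(-3, Add(6, Mul(-1, -5))), -10)) = Add(-5, Mul(Add(-3, Add(6, 5)), -10)) = Add(-5, Mul(Add(-3, 11), -10)) = Add(-5, Mul(8, -10)) = Add(-5, -80) = -85)
Pow(I, 2) = Pow(-85, 2) = 7225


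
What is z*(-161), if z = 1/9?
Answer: -161/9 ≈ -17.889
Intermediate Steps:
z = ⅑ ≈ 0.11111
z*(-161) = (⅑)*(-161) = -161/9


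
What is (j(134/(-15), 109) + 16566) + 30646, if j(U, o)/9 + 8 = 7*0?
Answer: 47140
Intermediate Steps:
j(U, o) = -72 (j(U, o) = -72 + 9*(7*0) = -72 + 9*0 = -72 + 0 = -72)
(j(134/(-15), 109) + 16566) + 30646 = (-72 + 16566) + 30646 = 16494 + 30646 = 47140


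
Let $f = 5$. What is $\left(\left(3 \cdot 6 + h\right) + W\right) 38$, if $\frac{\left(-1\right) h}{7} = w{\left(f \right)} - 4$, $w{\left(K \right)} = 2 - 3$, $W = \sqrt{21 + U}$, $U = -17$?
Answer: $2090$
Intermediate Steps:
$W = 2$ ($W = \sqrt{21 - 17} = \sqrt{4} = 2$)
$w{\left(K \right)} = -1$ ($w{\left(K \right)} = 2 - 3 = -1$)
$h = 35$ ($h = - 7 \left(-1 - 4\right) = \left(-7\right) \left(-5\right) = 35$)
$\left(\left(3 \cdot 6 + h\right) + W\right) 38 = \left(\left(3 \cdot 6 + 35\right) + 2\right) 38 = \left(\left(18 + 35\right) + 2\right) 38 = \left(53 + 2\right) 38 = 55 \cdot 38 = 2090$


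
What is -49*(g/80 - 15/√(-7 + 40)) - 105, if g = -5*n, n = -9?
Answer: -2121/16 + 245*√33/11 ≈ -4.6154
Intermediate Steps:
g = 45 (g = -5*(-9) = 45)
-49*(g/80 - 15/√(-7 + 40)) - 105 = -49*(45/80 - 15/√(-7 + 40)) - 105 = -49*(45*(1/80) - 15*√33/33) - 105 = -49*(9/16 - 5*√33/11) - 105 = (-441/16 + 245*√33/11) - 105 = -2121/16 + 245*√33/11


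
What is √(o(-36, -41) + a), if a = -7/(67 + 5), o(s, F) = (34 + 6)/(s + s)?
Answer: I*√94/12 ≈ 0.80795*I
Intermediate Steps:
o(s, F) = 20/s (o(s, F) = 40/((2*s)) = 40*(1/(2*s)) = 20/s)
a = -7/72 ≈ -0.097222
√(o(-36, -41) + a) = √(20/(-36) - 7/72) = √(20*(-1/36) - 7/72) = √(-5/9 - 7/72) = √(-47/72) = I*√94/12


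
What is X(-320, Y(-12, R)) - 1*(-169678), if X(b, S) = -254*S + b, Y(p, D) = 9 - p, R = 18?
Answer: 164024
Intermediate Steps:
X(b, S) = b - 254*S
X(-320, Y(-12, R)) - 1*(-169678) = (-320 - 254*(9 - 1*(-12))) - 1*(-169678) = (-320 - 254*(9 + 12)) + 169678 = (-320 - 254*21) + 169678 = (-320 - 5334) + 169678 = -5654 + 169678 = 164024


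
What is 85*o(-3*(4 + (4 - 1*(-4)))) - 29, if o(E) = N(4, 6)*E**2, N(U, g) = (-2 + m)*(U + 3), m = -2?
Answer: -3084509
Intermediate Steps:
N(U, g) = -12 - 4*U (N(U, g) = (-2 - 2)*(U + 3) = -4*(3 + U) = -12 - 4*U)
o(E) = -28*E**2 (o(E) = (-12 - 4*4)*E**2 = (-12 - 16)*E**2 = -28*E**2)
85*o(-3*(4 + (4 - 1*(-4)))) - 29 = 85*(-28*9*(4 + (4 - 1*(-4)))**2) - 29 = 85*(-28*9*(4 + (4 + 4))**2) - 29 = 85*(-28*9*(4 + 8)**2) - 29 = 85*(-28*(-3*12)**2) - 29 = 85*(-28*(-36)**2) - 29 = 85*(-28*1296) - 29 = 85*(-36288) - 29 = -3084480 - 29 = -3084509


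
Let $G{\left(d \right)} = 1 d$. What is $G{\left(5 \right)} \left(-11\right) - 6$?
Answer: $-61$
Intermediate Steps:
$G{\left(d \right)} = d$
$G{\left(5 \right)} \left(-11\right) - 6 = 5 \left(-11\right) - 6 = -55 - 6 = -61$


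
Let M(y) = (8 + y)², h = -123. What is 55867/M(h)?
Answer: 2429/575 ≈ 4.2243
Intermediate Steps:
55867/M(h) = 55867/((8 - 123)²) = 55867/((-115)²) = 55867/13225 = 55867*(1/13225) = 2429/575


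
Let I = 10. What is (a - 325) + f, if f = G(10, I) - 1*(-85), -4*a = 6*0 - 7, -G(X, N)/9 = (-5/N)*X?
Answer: -773/4 ≈ -193.25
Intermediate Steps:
G(X, N) = 45*X/N (G(X, N) = -9*(-5/N)*X = -(-45)*X/N = 45*X/N)
a = 7/4 (a = -(6*0 - 7)/4 = -(0 - 7)/4 = -¼*(-7) = 7/4 ≈ 1.7500)
f = 130 (f = 45*10/10 - 1*(-85) = 45*10*(⅒) + 85 = 45 + 85 = 130)
(a - 325) + f = (7/4 - 325) + 130 = -1293/4 + 130 = -773/4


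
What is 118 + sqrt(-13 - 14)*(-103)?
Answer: 118 - 309*I*sqrt(3) ≈ 118.0 - 535.2*I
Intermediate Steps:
118 + sqrt(-13 - 14)*(-103) = 118 + sqrt(-27)*(-103) = 118 + (3*I*sqrt(3))*(-103) = 118 - 309*I*sqrt(3)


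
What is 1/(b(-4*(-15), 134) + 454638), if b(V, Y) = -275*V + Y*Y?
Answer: 1/456094 ≈ 2.1925e-6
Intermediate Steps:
b(V, Y) = Y² - 275*V (b(V, Y) = -275*V + Y² = Y² - 275*V)
1/(b(-4*(-15), 134) + 454638) = 1/((134² - (-1100)*(-15)) + 454638) = 1/((17956 - 275*60) + 454638) = 1/((17956 - 16500) + 454638) = 1/(1456 + 454638) = 1/456094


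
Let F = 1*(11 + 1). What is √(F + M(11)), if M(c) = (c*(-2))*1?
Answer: I*√10 ≈ 3.1623*I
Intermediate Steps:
M(c) = -2*c (M(c) = -2*c*1 = -2*c)
F = 12 (F = 1*12 = 12)
√(F + M(11)) = √(12 - 2*11) = √(12 - 22) = √(-10) = I*√10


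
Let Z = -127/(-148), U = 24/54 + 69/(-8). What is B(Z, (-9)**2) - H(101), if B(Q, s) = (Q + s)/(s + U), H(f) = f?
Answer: -19375021/193991 ≈ -99.876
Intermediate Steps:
U = -589/72 (U = 24*(1/54) + 69*(-1/8) = 4/9 - 69/8 = -589/72 ≈ -8.1806)
Z = 127/148 (Z = -127*(-1/148) = 127/148 ≈ 0.85811)
B(Q, s) = (Q + s)/(-589/72 + s) (B(Q, s) = (Q + s)/(s - 589/72) = (Q + s)/(-589/72 + s))
B(Z, (-9)**2) - H(101) = 72*(127/148 + (-9)**2)/(-589 + 72*(-9)**2) - 1*101 = 72*(127/148 + 81)/(-589 + 72*81) - 101 = 72*(12115/148)/(-589 + 5832) - 101 = 72*(12115/148)/5243 - 101 = 72*(1/5243)*(12115/148) - 101 = 218070/193991 - 101 = -19375021/193991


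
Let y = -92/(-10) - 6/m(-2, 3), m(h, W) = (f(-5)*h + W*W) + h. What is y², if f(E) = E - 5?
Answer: 163216/2025 ≈ 80.600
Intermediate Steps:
f(E) = -5 + E
m(h, W) = W² - 9*h (m(h, W) = ((-5 - 5)*h + W*W) + h = (-10*h + W²) + h = (W² - 10*h) + h = W² - 9*h)
y = 404/45 (y = -92/(-10) - 6/(3² - 9*(-2)) = -92*(-⅒) - 6/(9 + 18) = 46/5 - 6/27 = 46/5 - 6*1/27 = 46/5 - 2/9 = 404/45 ≈ 8.9778)
y² = (404/45)² = 163216/2025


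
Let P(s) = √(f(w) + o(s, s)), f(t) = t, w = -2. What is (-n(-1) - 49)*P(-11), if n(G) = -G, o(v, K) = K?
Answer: -50*I*√13 ≈ -180.28*I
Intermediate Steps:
P(s) = √(-2 + s)
(-n(-1) - 49)*P(-11) = (-(-1)*(-1) - 49)*√(-2 - 11) = (-1*1 - 49)*√(-13) = (-1 - 49)*(I*√13) = -50*I*√13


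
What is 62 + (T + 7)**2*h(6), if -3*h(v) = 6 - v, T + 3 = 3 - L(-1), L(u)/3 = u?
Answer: 62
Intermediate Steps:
L(u) = 3*u
T = 3 (T = -3 + (3 - 3*(-1)) = -3 + (3 - 1*(-3)) = -3 + (3 + 3) = -3 + 6 = 3)
h(v) = -2 + v/3 (h(v) = -(6 - v)/3 = -2 + v/3)
62 + (T + 7)**2*h(6) = 62 + (3 + 7)**2*(-2 + (1/3)*6) = 62 + 10**2*(-2 + 2) = 62 + 100*0 = 62 + 0 = 62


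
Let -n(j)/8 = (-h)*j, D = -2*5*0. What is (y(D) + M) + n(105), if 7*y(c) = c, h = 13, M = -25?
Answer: 10895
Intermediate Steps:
D = 0 (D = -10*0 = 0)
y(c) = c/7
n(j) = 104*j (n(j) = -8*(-1*13)*j = -(-104)*j = 104*j)
(y(D) + M) + n(105) = ((⅐)*0 - 25) + 104*105 = (0 - 25) + 10920 = -25 + 10920 = 10895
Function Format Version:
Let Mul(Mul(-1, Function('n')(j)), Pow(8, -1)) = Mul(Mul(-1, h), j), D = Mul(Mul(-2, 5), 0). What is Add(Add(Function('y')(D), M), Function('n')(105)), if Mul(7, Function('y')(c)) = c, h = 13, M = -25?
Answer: 10895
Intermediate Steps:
D = 0 (D = Mul(-10, 0) = 0)
Function('y')(c) = Mul(Rational(1, 7), c)
Function('n')(j) = Mul(104, j) (Function('n')(j) = Mul(-8, Mul(Mul(-1, 13), j)) = Mul(-8, Mul(-13, j)) = Mul(104, j))
Add(Add(Function('y')(D), M), Function('n')(105)) = Add(Add(Mul(Rational(1, 7), 0), -25), Mul(104, 105)) = Add(Add(0, -25), 10920) = Add(-25, 10920) = 10895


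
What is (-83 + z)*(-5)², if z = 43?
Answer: -1000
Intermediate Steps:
(-83 + z)*(-5)² = (-83 + 43)*(-5)² = -40*25 = -1000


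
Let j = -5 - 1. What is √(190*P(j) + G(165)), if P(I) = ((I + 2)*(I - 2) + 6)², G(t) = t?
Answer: 5*√10981 ≈ 523.95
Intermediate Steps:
j = -6
P(I) = (6 + (-2 + I)*(2 + I))² (P(I) = ((2 + I)*(-2 + I) + 6)² = ((-2 + I)*(2 + I) + 6)² = (6 + (-2 + I)*(2 + I))²)
√(190*P(j) + G(165)) = √(190*(2 + (-6)²)² + 165) = √(190*(2 + 36)² + 165) = √(190*38² + 165) = √(190*1444 + 165) = √(274360 + 165) = √274525 = 5*√10981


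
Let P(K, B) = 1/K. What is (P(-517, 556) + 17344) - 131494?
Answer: -59015551/517 ≈ -1.1415e+5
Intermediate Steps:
(P(-517, 556) + 17344) - 131494 = (1/(-517) + 17344) - 131494 = (-1/517 + 17344) - 131494 = 8966847/517 - 131494 = -59015551/517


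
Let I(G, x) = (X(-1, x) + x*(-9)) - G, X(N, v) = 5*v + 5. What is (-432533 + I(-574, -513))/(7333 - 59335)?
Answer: 214951/26001 ≈ 8.2670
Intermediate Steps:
X(N, v) = 5 + 5*v
I(G, x) = 5 - G - 4*x (I(G, x) = ((5 + 5*x) + x*(-9)) - G = ((5 + 5*x) - 9*x) - G = (5 - 4*x) - G = 5 - G - 4*x)
(-432533 + I(-574, -513))/(7333 - 59335) = (-432533 + (5 - 1*(-574) - 4*(-513)))/(7333 - 59335) = (-432533 + (5 + 574 + 2052))/(-52002) = (-432533 + 2631)*(-1/52002) = -429902*(-1/52002) = 214951/26001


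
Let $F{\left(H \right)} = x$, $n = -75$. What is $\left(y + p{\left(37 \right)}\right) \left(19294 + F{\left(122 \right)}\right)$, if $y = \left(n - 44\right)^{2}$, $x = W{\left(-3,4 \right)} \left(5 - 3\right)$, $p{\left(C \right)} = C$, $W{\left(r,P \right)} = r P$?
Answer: $273595460$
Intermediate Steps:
$W{\left(r,P \right)} = P r$
$x = -24$ ($x = 4 \left(-3\right) \left(5 - 3\right) = \left(-12\right) 2 = -24$)
$y = 14161$ ($y = \left(-75 - 44\right)^{2} = \left(-119\right)^{2} = 14161$)
$F{\left(H \right)} = -24$
$\left(y + p{\left(37 \right)}\right) \left(19294 + F{\left(122 \right)}\right) = \left(14161 + 37\right) \left(19294 - 24\right) = 14198 \cdot 19270 = 273595460$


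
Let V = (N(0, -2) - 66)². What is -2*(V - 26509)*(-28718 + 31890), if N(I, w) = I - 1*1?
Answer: 139694880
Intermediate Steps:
N(I, w) = -1 + I (N(I, w) = I - 1 = -1 + I)
V = 4489 (V = ((-1 + 0) - 66)² = (-1 - 66)² = (-67)² = 4489)
-2*(V - 26509)*(-28718 + 31890) = -2*(4489 - 26509)*(-28718 + 31890) = -(-44040)*3172 = -2*(-69847440) = 139694880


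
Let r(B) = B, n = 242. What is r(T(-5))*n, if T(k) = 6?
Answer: 1452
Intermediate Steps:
r(T(-5))*n = 6*242 = 1452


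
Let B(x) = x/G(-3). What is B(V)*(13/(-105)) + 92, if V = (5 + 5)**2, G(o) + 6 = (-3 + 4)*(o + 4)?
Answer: 1984/21 ≈ 94.476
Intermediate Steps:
G(o) = -2 + o (G(o) = -6 + (-3 + 4)*(o + 4) = -6 + 1*(4 + o) = -6 + (4 + o) = -2 + o)
V = 100 (V = 10**2 = 100)
B(x) = -x/5 (B(x) = x/(-2 - 3) = x/(-5) = x*(-1/5) = -x/5)
B(V)*(13/(-105)) + 92 = (-1/5*100)*(13/(-105)) + 92 = -260*(-1)/105 + 92 = -20*(-13/105) + 92 = 52/21 + 92 = 1984/21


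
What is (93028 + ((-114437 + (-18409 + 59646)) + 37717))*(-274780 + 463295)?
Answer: 10848095675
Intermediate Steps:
(93028 + ((-114437 + (-18409 + 59646)) + 37717))*(-274780 + 463295) = (93028 + ((-114437 + 41237) + 37717))*188515 = (93028 + (-73200 + 37717))*188515 = (93028 - 35483)*188515 = 57545*188515 = 10848095675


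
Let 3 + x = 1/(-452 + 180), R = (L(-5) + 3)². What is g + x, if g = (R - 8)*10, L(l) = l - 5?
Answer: 110703/272 ≈ 407.00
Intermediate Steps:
L(l) = -5 + l
R = 49 (R = ((-5 - 5) + 3)² = (-10 + 3)² = (-7)² = 49)
x = -817/272 (x = -3 + 1/(-452 + 180) = -3 + 1/(-272) = -3 - 1/272 = -817/272 ≈ -3.0037)
g = 410 (g = (49 - 8)*10 = 41*10 = 410)
g + x = 410 - 817/272 = 110703/272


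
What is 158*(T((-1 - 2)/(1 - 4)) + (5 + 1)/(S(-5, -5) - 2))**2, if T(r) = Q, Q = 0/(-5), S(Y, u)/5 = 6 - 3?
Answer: 5688/169 ≈ 33.657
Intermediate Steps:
S(Y, u) = 15 (S(Y, u) = 5*(6 - 3) = 5*3 = 15)
Q = 0 (Q = 0*(-1/5) = 0)
T(r) = 0
158*(T((-1 - 2)/(1 - 4)) + (5 + 1)/(S(-5, -5) - 2))**2 = 158*(0 + (5 + 1)/(15 - 2))**2 = 158*(0 + 6/13)**2 = 158*(6/13)**2 = 158*(36/169) = 5688/169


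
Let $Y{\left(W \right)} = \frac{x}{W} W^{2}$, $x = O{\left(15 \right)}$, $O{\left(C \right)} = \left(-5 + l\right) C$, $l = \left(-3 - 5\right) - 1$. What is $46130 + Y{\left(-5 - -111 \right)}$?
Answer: $23870$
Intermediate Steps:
$l = -9$ ($l = -8 - 1 = -9$)
$O{\left(C \right)} = - 14 C$ ($O{\left(C \right)} = \left(-5 - 9\right) C = - 14 C$)
$x = -210$ ($x = \left(-14\right) 15 = -210$)
$Y{\left(W \right)} = - 210 W$ ($Y{\left(W \right)} = - \frac{210}{W} W^{2} = - 210 W$)
$46130 + Y{\left(-5 - -111 \right)} = 46130 - 210 \left(-5 - -111\right) = 46130 - 210 \left(-5 + 111\right) = 46130 - 22260 = 23870$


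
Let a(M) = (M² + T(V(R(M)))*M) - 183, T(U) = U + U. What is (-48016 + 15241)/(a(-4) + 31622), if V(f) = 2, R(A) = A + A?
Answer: -32775/31439 ≈ -1.0425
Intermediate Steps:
R(A) = 2*A
T(U) = 2*U
a(M) = -183 + M² + 4*M (a(M) = (M² + (2*2)*M) - 183 = (M² + 4*M) - 183 = -183 + M² + 4*M)
(-48016 + 15241)/(a(-4) + 31622) = (-48016 + 15241)/((-183 + (-4)² + 4*(-4)) + 31622) = -32775/((-183 + 16 - 16) + 31622) = -32775/(-183 + 31622) = -32775/31439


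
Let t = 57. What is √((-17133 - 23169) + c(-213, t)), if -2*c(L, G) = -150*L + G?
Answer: I*√225222/2 ≈ 237.29*I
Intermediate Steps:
c(L, G) = 75*L - G/2 (c(L, G) = -(-150*L + G)/2 = -(G - 150*L)/2 = 75*L - G/2)
√((-17133 - 23169) + c(-213, t)) = √((-17133 - 23169) + (75*(-213) - ½*57)) = √(-40302 + (-15975 - 57/2)) = √(-40302 - 32007/2) = √(-112611/2) = I*√225222/2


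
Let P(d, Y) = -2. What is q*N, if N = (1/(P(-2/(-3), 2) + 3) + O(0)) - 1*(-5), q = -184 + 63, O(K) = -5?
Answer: -121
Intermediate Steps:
q = -121
N = 1 (N = (1/(-2 + 3) - 5) - 1*(-5) = (1/1 - 5) + 5 = (1 - 5) + 5 = -4 + 5 = 1)
q*N = -121*1 = -121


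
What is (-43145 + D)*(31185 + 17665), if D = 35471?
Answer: -374874900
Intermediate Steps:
(-43145 + D)*(31185 + 17665) = (-43145 + 35471)*(31185 + 17665) = -7674*48850 = -374874900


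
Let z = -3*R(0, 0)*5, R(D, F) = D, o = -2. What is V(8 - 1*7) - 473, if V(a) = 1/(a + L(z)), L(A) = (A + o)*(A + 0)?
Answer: -472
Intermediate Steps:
z = 0 (z = -3*0*5 = 0*5 = 0)
L(A) = A*(-2 + A) (L(A) = (A - 2)*(A + 0) = (-2 + A)*A = A*(-2 + A))
V(a) = 1/a (V(a) = 1/(a + 0*(-2 + 0)) = 1/(a + 0*(-2)) = 1/(a + 0) = 1/a)
V(8 - 1*7) - 473 = 1/(8 - 1*7) - 473 = 1/(8 - 7) - 473 = 1/1 - 473 = 1 - 473 = -472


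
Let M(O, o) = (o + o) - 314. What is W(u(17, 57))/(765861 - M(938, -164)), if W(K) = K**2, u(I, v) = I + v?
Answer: 5476/766503 ≈ 0.0071441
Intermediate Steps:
M(O, o) = -314 + 2*o (M(O, o) = 2*o - 314 = -314 + 2*o)
W(u(17, 57))/(765861 - M(938, -164)) = (17 + 57)**2/(765861 - (-314 + 2*(-164))) = 74**2/(765861 - (-314 - 328)) = 5476/(765861 - 1*(-642)) = 5476/(765861 + 642) = 5476/766503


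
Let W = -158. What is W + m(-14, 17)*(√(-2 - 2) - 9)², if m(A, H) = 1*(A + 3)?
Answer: -1005 + 396*I ≈ -1005.0 + 396.0*I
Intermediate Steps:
m(A, H) = 3 + A (m(A, H) = 1*(3 + A) = 3 + A)
W + m(-14, 17)*(√(-2 - 2) - 9)² = -158 + (3 - 14)*(√(-2 - 2) - 9)² = -158 - 11*(√(-4) - 9)² = -158 - 11*(2*I - 9)² = -158 - 11*(-9 + 2*I)²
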